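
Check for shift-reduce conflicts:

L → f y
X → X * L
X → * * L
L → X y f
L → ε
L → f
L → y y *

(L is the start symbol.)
Augment with L' → L and build the canonical LR(0) collection (I0 = CLOSURE({[L' → . L]}), then GOTO on every symbol after a dot until no new states appear). It has 15 states:
  I0: { [L → . X y f], [L → . f y], [L → . f], [L → . y y *], [L → .], [L' → . L], [X → . * * L], [X → . X * L] }  — shift, reduce
  I1: { [X → * . * L] }  — shift
  I2: { [L' → L .] }  — accept
  I3: { [L → X . y f], [X → X . * L] }  — shift
  I4: { [L → f . y], [L → f .] }  — shift, reduce
  I5: { [L → y . y *] }  — shift
  I6: { [L → y y . *] }  — shift
  I7: { [L → y y * .] }  — reduce
  I8: { [L → f y .] }  — reduce
  I9: { [L → . X y f], [L → . f y], [L → . f], [L → . y y *], [L → .], [X → . * * L], [X → . X * L], [X → X * . L] }  — shift, reduce
  I10: { [L → X y . f] }  — shift
  I11: { [L → X y f .] }  — reduce
  I12: { [X → X * L .] }  — reduce
  I13: { [L → . X y f], [L → . f y], [L → . f], [L → . y y *], [L → .], [X → * * . L], [X → . * * L], [X → . X * L] }  — shift, reduce
  I14: { [X → * * L .] }  — reduce

I0 contains reduce item [L → .] and shift items [L → . f], [L → . f y], [L → . y y *], [X → . * * L] — shift-reduce conflict.
I4 contains reduce item [L → f .] and shift item [L → f . y] — shift-reduce conflict.
I9 contains reduce item [L → .] and shift items [L → . f], [L → . f y], [L → . y y *], [X → . * * L] — shift-reduce conflict.
I13 contains reduce item [L → .] and shift items [L → . f], [L → . f y], [L → . y y *], [X → . * * L] — shift-reduce conflict.

Answer: Yes — I0: [L → .] vs [L → . f]; I4: [L → f .] vs [L → f . y]; I9: [L → .] vs [L → . f]; I13: [L → .] vs [L → . f]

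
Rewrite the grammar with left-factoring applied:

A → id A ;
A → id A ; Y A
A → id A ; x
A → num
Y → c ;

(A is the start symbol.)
Left-factoring transforms A → αβ₁ | αβ₂ into A → αA' and A' → β₁ | β₂
(α is the longest common prefix among the alternatives). Repeat until
no nonterminal has two alternatives with a common prefix.

Round 1: A has alternatives sharing prefix 'id A ;'. Introduce A': A → id A ; A'
  Add: A' → ε
  Add: A' → Y A
  Add: A' → x

No remaining common prefixes — done.

Resulting grammar:
A → id A ; A'
A' → ε
A' → Y A
A' → x
A → num
Y → c ;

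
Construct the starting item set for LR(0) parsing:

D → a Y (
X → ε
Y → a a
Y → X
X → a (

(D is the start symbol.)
First, augment the grammar with D' → D
I₀ = CLOSURE({ [D' → . D] }):
  [D' → . D] has the dot before D: add [D → . a Y (]
No further items can be added.

I₀ = { [D → . a Y (], [D' → . D] }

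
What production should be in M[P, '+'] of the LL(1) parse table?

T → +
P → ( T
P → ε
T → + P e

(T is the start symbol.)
To find M[P, '+'], we find productions for P where '+' is in the predict set (PREDICT(N → α) = (FIRST(α) \ {ε}) ∪ (FOLLOW(N) if α ⇒* ε)).

Relevant sets:
  FOLLOW(P) = { 'e' }

P → ( T: PREDICT = { '(' }
P → ε: PREDICT = { 'e' }

M[P, '+'] is empty (no production applies)

Answer: Empty (error entry)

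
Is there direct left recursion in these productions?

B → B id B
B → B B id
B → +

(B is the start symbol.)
Yes, B is left-recursive

B → B id B: LEFT RECURSIVE (starts with B)
B → B B id: LEFT RECURSIVE (starts with B)
B → +: starts with '+'

The grammar has direct left recursion on: B.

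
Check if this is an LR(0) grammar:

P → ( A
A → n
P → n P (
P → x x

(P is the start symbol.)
Yes, the grammar is LR(0)

A grammar is LR(0) if no state in the canonical LR(0) collection has:
  - both a shift item (dot before a terminal) and a complete item (shift-reduce conflict), or
  - two or more complete items (reduce-reduce conflict; the accept item [P' → P .] counts as a complete item here).

Augment with P' → P and build the canonical LR(0) collection (I0 = CLOSURE({[P' → . P]}), then GOTO on every symbol after a dot until no new states appear). It has 10 states:
  I0: { [P → . ( A], [P → . n P (], [P → . x x], [P' → . P] }  — shift
  I1: { [A → . n], [P → ( . A] }  — shift
  I2: { [P' → P .] }  — accept
  I3: { [P → . ( A], [P → . n P (], [P → . x x], [P → n . P (] }  — shift
  I4: { [P → x . x] }  — shift
  I5: { [P → x x .] }  — reduce
  I6: { [P → n P . (] }  — shift
  I7: { [P → n P ( .] }  — reduce
  I8: { [P → ( A .] }  — reduce
  I9: { [A → n .] }  — reduce

Every state is either a pure shift/goto state or contains exactly one complete item and nothing to shift — no conflicts. The grammar is LR(0).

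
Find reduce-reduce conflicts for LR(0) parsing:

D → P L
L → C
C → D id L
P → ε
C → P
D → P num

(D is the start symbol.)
Augment with D' → D and build the canonical LR(0) collection (I0 = CLOSURE({[D' → . D]}), then GOTO on every symbol after a dot until no new states appear). It has 10 states:
  I0: { [D → . P L], [D → . P num], [D' → . D], [P → .] }  — reduce
  I1: { [D' → D .] }  — accept
  I2: { [C → . D id L], [C → . P], [D → . P L], [D → . P num], [D → P . L], [D → P . num], [L → . C], [P → .] }  — shift, reduce
  I3: { [L → C .] }  — reduce
  I4: { [C → D . id L] }  — shift
  I5: { [D → P L .] }  — reduce
  I6: { [C → . D id L], [C → . P], [C → P .], [D → . P L], [D → . P num], [D → P . L], [D → P . num], [L → . C], [P → .] }  — shift, 2 reduces
  I7: { [D → P num .] }  — reduce
  I8: { [C → . D id L], [C → . P], [C → D id . L], [D → . P L], [D → . P num], [L → . C], [P → .] }  — reduce
  I9: { [C → D id L .] }  — reduce

I6 contains complete items [C → P .], [P → .] — reduce-reduce conflict.

Answer: Yes — I6: [C → P .] vs [P → .]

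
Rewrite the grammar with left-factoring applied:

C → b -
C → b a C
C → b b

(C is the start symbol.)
C → b C'
C' → -
C' → a C
C' → b

Left-factoring transforms A → αβ₁ | αβ₂ into A → αA' and A' → β₁ | β₂
(α is the longest common prefix among the alternatives). Repeat until
no nonterminal has two alternatives with a common prefix.

Round 1: C has alternatives sharing prefix 'b'. Introduce C': C → b C'
  Add: C' → -
  Add: C' → a C
  Add: C' → b

No remaining common prefixes — done.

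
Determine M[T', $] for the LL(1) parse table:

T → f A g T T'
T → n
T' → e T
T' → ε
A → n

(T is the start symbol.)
T' → ε

To find M[T', $], we find productions for T' where $ is in the predict set (PREDICT(N → α) = (FIRST(α) \ {ε}) ∪ (FOLLOW(N) if α ⇒* ε)).

Relevant sets:
  FOLLOW(T') = { $, 'e' }

T' → e T: PREDICT = { 'e' }
T' → ε: PREDICT = { $, 'e' }
  $ is in predict set, so this production goes in M[T', $]

M[T', $] = T' → ε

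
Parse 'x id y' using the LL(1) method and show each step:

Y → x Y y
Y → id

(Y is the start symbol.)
Stack is shown with the top on the left.

Stack    Input     Action
-------------------------
Y $      x id y $  output Y → x Y y
x Y y $  x id y $  match 'x'
Y y $    id y $    output Y → id
id y $   id y $    match 'id'
y $      y $       match 'y'
$        $         accept

The string is accepted.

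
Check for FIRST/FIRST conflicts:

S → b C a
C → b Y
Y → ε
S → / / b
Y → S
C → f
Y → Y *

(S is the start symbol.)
Yes. Y → S / Y → Y '*' on { '/', 'b' }

FIRST sets of the non-terminals at (or reachable through a nullable prefix from) the front of some alternative:
  FIRST(S) = { '/', 'b' }
  FIRST(Y) = { '*', '/', 'b', ε }

Productions for S:
  S → b C a: FIRST = { 'b' }
  S → / / b: FIRST = { '/' }
Productions for C:
  C → b Y: FIRST = { 'b' }
  C → f: FIRST = { 'f' }
Productions for Y:
  Y → ε: FIRST = { ε }
  Y → S: FIRST = { '/', 'b' }
  Y → Y *: FIRST = { '*', '/', 'b' }

Conflict for Y: Y → S and Y → Y *
  Overlap: { '/', 'b' }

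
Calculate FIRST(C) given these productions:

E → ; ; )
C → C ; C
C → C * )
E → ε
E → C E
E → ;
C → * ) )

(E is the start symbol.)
To compute FIRST(C), examine every production with C on the left-hand side, reading each right-hand side left to right until a non-nullable symbol is reached.

From C → C ; C:
  - C is the symbol being defined: contributes nothing new
    C is not nullable, so stop
From C → C * ):
  - C is the symbol being defined: contributes nothing new
    C is not nullable, so stop
From C → * ) ):
  - '*' is a terminal: add '*' and stop

Collecting: FIRST(C) = { '*' }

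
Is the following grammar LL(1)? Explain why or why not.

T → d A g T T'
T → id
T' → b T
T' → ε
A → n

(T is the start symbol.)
No. Predict set conflict for T': { 'b' }

Relevant sets:
  FOLLOW(T') = { $, 'b' }

For T:
  PREDICT(T → d A g T T') = { 'd' }
  PREDICT(T → id) = { 'id' }
For T':
  PREDICT(T' → b T) = { 'b' }
  PREDICT(T' → ε) = { $, 'b' }
A has a single production, so nothing to check there.

Conflict found: Predict set conflict for T': { 'b' }
The grammar is NOT LL(1).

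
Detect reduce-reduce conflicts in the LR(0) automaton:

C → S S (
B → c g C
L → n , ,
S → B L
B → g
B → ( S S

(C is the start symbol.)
No reduce-reduce conflicts

A reduce-reduce conflict occurs when an LR(0) state has two complete items [A → α .] and [B → β .] — both call for a reduction, and with no lookahead the parser cannot choose between them.

Augment with C' → C and build the canonical LR(0) collection (I0 = CLOSURE({[C' → . C]}), then GOTO on every symbol after a dot until no new states appear). It has 17 states:
  I0: { [B → . ( S S], [B → . c g C], [B → . g], [C → . S S (], [C' → . C], [S → . B L] }  — shift
  I1: { [B → ( . S S], [B → . ( S S], [B → . c g C], [B → . g], [S → . B L] }  — shift
  I2: { [L → . n , ,], [S → B . L] }  — shift
  I3: { [C' → C .] }  — accept
  I4: { [B → . ( S S], [B → . c g C], [B → . g], [C → S . S (], [S → . B L] }  — shift
  I5: { [B → c . g C] }  — shift
  I6: { [B → g .] }  — reduce
  I7: { [B → . ( S S], [B → . c g C], [B → . g], [B → c g . C], [C → . S S (], [S → . B L] }  — shift
  I8: { [B → c g C .] }  — reduce
  I9: { [C → S S . (] }  — shift
  I10: { [C → S S ( .] }  — reduce
  I11: { [S → B L .] }  — reduce
  I12: { [L → n . , ,] }  — shift
  I13: { [L → n , . ,] }  — shift
  I14: { [L → n , , .] }  — reduce
  I15: { [B → ( S . S], [B → . ( S S], [B → . c g C], [B → . g], [S → . B L] }  — shift
  I16: { [B → ( S S .] }  — reduce

No state contains more than one complete item.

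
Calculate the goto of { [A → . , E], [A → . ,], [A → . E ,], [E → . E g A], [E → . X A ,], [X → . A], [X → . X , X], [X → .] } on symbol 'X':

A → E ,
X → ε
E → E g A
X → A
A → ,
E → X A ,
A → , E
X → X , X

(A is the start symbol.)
{ [A → . , E], [A → . ,], [A → . E ,], [E → . E g A], [E → . X A ,], [E → X . A ,], [X → . A], [X → . X , X], [X → .], [X → X . , X] }

GOTO(I, 'X') = CLOSURE({ [A → αX.β] : [A → α.Xβ] ∈ I, X = 'X' })

Items with dot before 'X', with the dot advanced:
  [E → . X A ,] → [E → X . A ,]
  [X → . X , X] → [X → X . , X]
Closure of the advanced items:
  [E → X . A ,] has the dot before A: add [A → . E ,], [A → . ,], [A → . , E]
  [A → . E ,] has the dot before E: add [E → . E g A], [E → . X A ,]
  [E → . X A ,] has the dot before X: add [X → .], [X → . A], [X → . X , X]

GOTO = { [A → . , E], [A → . ,], [A → . E ,], [E → . E g A], [E → . X A ,], [E → X . A ,], [X → . A], [X → . X , X], [X → .], [X → X . , X] }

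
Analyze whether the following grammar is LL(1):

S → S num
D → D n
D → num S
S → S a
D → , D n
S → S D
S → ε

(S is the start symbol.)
A grammar is LL(1) if for each non-terminal N with multiple productions, the predict sets of those productions are pairwise disjoint, where PREDICT(N → α) = (FIRST(α) \ {ε}) ∪ (FOLLOW(N) if α ⇒* ε).

Relevant sets:
  FIRST(S) = { ',', 'a', 'num', ε }
  FIRST(D) = { ',', 'num' }
  FOLLOW(S) = { $, ',', 'a', 'n', 'num' }

For S:
  PREDICT(S → S num) = { ',', 'a', 'num' }
  PREDICT(S → S a) = { ',', 'a', 'num' }
  PREDICT(S → S D) = { ',', 'a', 'num' }
  PREDICT(S → ε) = { $, ',', 'a', 'n', 'num' }
For D:
  PREDICT(D → D n) = { ',', 'num' }
  PREDICT(D → num S) = { 'num' }
  PREDICT(D → ',' D n) = { ',' }

Conflict found: Predict set conflict for S: { ',', 'a', 'num' }
The grammar is NOT LL(1).

Answer: No. Predict set conflict for S: { ',', 'a', 'num' }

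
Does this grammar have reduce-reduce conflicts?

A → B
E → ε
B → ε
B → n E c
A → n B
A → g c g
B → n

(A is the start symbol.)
Yes — I4: [B → .] vs [B → n .]; I7: [B → n .] vs [E → .]

Augment with A' → A and build the canonical LR(0) collection (I0 = CLOSURE({[A' → . A]}), then GOTO on every symbol after a dot until no new states appear). It has 11 states:
  I0: { [A → . B], [A → . g c g], [A → . n B], [A' → . A], [B → . n E c], [B → . n], [B → .] }  — shift, reduce
  I1: { [A' → A .] }  — accept
  I2: { [A → B .] }  — reduce
  I3: { [A → g . c g] }  — shift
  I4: { [A → n . B], [B → . n E c], [B → . n], [B → .], [B → n . E c], [B → n .], [E → .] }  — shift, 3 reduces
  I5: { [A → n B .] }  — reduce
  I6: { [B → n E . c] }  — shift
  I7: { [B → n . E c], [B → n .], [E → .] }  — 2 reduces
  I8: { [B → n E c .] }  — reduce
  I9: { [A → g c . g] }  — shift
  I10: { [A → g c g .] }  — reduce

I4 contains complete items [B → .], [B → n .], [E → .] — reduce-reduce conflict.
I7 contains complete items [B → n .], [E → .] — reduce-reduce conflict.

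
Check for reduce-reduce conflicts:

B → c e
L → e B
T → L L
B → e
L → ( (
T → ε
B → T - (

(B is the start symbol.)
Augment with B' → B and build the canonical LR(0) collection (I0 = CLOSURE({[B' → . B]}), then GOTO on every symbol after a dot until no new states appear). It has 14 states:
  I0: { [B → . T - (], [B → . c e], [B → . e], [B' → . B], [L → . ( (], [L → . e B], [T → . L L], [T → .] }  — shift, reduce
  I1: { [L → ( . (] }  — shift
  I2: { [B' → B .] }  — accept
  I3: { [L → . ( (], [L → . e B], [T → L . L] }  — shift
  I4: { [B → T . - (] }  — shift
  I5: { [B → c . e] }  — shift
  I6: { [B → . T - (], [B → . c e], [B → . e], [B → e .], [L → . ( (], [L → . e B], [L → e . B], [T → . L L], [T → .] }  — shift, 2 reduces
  I7: { [L → e B .] }  — reduce
  I8: { [B → c e .] }  — reduce
  I9: { [B → T - . (] }  — shift
  I10: { [B → T - ( .] }  — reduce
  I11: { [T → L L .] }  — reduce
  I12: { [B → . T - (], [B → . c e], [B → . e], [L → . ( (], [L → . e B], [L → e . B], [T → . L L], [T → .] }  — shift, reduce
  I13: { [L → ( ( .] }  — reduce

I6 contains complete items [B → e .], [T → .] — reduce-reduce conflict.

Answer: Yes — I6: [B → e .] vs [T → .]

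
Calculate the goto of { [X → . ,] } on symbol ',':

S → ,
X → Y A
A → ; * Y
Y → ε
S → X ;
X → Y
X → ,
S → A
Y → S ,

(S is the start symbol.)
GOTO(I, ',') = CLOSURE({ [A → αX.β] : [A → α.Xβ] ∈ I, X = ',' })

Items with dot before ',', with the dot advanced:
  [X → . ,] → [X → , .]
Closure adds nothing (no advanced item has the dot before a non-terminal).

GOTO = { [X → , .] }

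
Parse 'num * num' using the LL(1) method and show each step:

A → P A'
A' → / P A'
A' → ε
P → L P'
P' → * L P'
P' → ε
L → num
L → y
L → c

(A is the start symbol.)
Stack is shown with the top on the left.

Stack        Input        Action
--------------------------------
A $          num * num $  output A → P A'
P A' $       num * num $  output P → L P'
L P' A' $    num * num $  output L → num
num P' A' $  num * num $  match 'num'
P' A' $      * num $      output P' → * L P'
* L P' A' $  * num $      match '*'
L P' A' $    num $        output L → num
num P' A' $  num $        match 'num'
P' A' $      $            output P' → ε
A' $         $            output A' → ε
$            $            accept

The string is accepted.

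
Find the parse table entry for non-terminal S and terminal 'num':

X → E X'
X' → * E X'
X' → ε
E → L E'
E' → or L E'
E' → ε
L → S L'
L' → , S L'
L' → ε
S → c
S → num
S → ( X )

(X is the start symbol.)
S → num

To find M[S, 'num'], we find productions for S where 'num' is in the predict set (PREDICT(N → α) = (FIRST(α) \ {ε}) ∪ (FOLLOW(N) if α ⇒* ε)).

S → c: PREDICT = { 'c' }
S → num: PREDICT = { 'num' }
  'num' is in predict set, so this production goes in M[S, 'num']
S → ( X ): PREDICT = { '(' }

M[S, 'num'] = S → num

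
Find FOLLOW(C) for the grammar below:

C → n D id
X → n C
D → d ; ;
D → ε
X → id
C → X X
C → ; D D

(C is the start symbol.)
C is the start symbol, so $ ∈ FOLLOW(C).
In X → n C: C is at the end, add FOLLOW(X)

The FOLLOW sets referred to above (computed the same way, to a fixed point):
  FOLLOW(X) = { $, 'id', 'n' }

Taking the union: FOLLOW(C) = { $, 'id', 'n' }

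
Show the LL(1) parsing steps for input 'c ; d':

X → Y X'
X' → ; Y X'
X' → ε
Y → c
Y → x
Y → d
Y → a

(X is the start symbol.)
LL(1) parsing maintains a stack (initially the start symbol over $) and the input. At each step: if the stack top is a terminal, match it against the current input token; if it is a non-terminal N, replace it with the RHS of M[N, lookahead] (the unique production whose predict set contains the lookahead).

Stack is shown with the top on the left.

Stack     Input    Action
-------------------------
X $       c ; d $  output X → Y X'
Y X' $    c ; d $  output Y → c
c X' $    c ; d $  match 'c'
X' $      ; d $    output X' → ; Y X'
; Y X' $  ; d $    match ';'
Y X' $    d $      output Y → d
d X' $    d $      match 'd'
X' $      $        output X' → ε
$         $        accept

The string is accepted.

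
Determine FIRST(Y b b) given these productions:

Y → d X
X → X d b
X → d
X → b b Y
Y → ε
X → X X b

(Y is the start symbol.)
{ 'b', 'd' }

FIRST sets of the non-terminals involved (from the grammar, by fixed-point iteration):
  FIRST(Y) = { 'd', ε }

To compute FIRST(Y b b), process the symbols left to right:
Symbol Y is a non-terminal. Add FIRST(Y) \ {ε} = { 'd' }
Y is nullable (ε ∈ FIRST(Y)), continue to the next symbol.
Symbol b is a terminal. Add 'b' and stop.
FIRST(Y b b) = { 'b', 'd' }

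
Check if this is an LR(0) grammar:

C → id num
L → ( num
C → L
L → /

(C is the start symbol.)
Yes, the grammar is LR(0)

Augment with C' → C and build the canonical LR(0) collection (I0 = CLOSURE({[C' → . C]}), then GOTO on every symbol after a dot until no new states appear). It has 8 states:
  I0: { [C → . L], [C → . id num], [C' → . C], [L → . ( num], [L → . /] }  — shift
  I1: { [L → ( . num] }  — shift
  I2: { [L → / .] }  — reduce
  I3: { [C' → C .] }  — accept
  I4: { [C → L .] }  — reduce
  I5: { [C → id . num] }  — shift
  I6: { [C → id num .] }  — reduce
  I7: { [L → ( num .] }  — reduce

Every state is either a pure shift/goto state or contains exactly one complete item and nothing to shift — no conflicts. The grammar is LR(0).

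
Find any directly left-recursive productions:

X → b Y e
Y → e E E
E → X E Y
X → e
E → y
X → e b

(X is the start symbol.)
No direct left recursion

X → b Y e: starts with b
Y → e E E: starts with e
E → X E Y: starts with X
X → e: starts with e
E → y: starts with y
X → e b: starts with e

No direct left recursion found.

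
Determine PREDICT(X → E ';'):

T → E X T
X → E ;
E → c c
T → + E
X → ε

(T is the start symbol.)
{ 'c' }

PREDICT(X → E ';') = (FIRST(RHS) \ {ε}) ∪ (FOLLOW(X) if ε ∈ FIRST(RHS), i.e. RHS ⇒* ε)
FIRST(E) = { 'c' }
FIRST(E ';') = { 'c' }
ε ∉ FIRST(E ';'), so FOLLOW(X) is not added.
PREDICT(X → E ';') = { 'c' }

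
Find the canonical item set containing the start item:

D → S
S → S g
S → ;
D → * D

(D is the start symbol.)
First, augment the grammar with D' → D
I₀ = CLOSURE({ [D' → . D] }):
  [D' → . D] has the dot before D: add [D → . S], [D → . * D]
  [D → . S] has the dot before S: add [S → . S g], [S → . ;]
No further items can be added.

I₀ = { [D → . * D], [D → . S], [D' → . D], [S → . ;], [S → . S g] }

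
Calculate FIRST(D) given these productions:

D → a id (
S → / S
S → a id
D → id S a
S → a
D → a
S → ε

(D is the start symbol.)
{ 'a', 'id' }

From D → a id (:
  - a is a terminal: add 'a' and stop
From D → id S a:
  - id is a terminal: add 'id' and stop
From D → a:
  - a is a terminal: add 'a' and stop

Collecting: FIRST(D) = { 'a', 'id' }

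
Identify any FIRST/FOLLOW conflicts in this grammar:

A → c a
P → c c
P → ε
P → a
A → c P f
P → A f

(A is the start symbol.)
Nullable non-terminals: P.
FIRST sets used below: FIRST(A) = { 'c' }

P: nullable alternative(s) P → ε; FOLLOW(P) = { 'f' }
  P → c c: FIRST \ {ε} = { 'c' } — disjoint from FOLLOW(P)
  P → ε: FIRST \ {ε} = { } — this is the only nullable alternative, skip
  P → a: FIRST \ {ε} = { 'a' } — disjoint from FOLLOW(P)
  P → A f: FIRST \ {ε} = { 'c' } — disjoint from FOLLOW(P)

A has no nullable alternative, so no FIRST/FOLLOW check is needed there.

No FIRST/FOLLOW conflicts found.

Answer: No FIRST/FOLLOW conflicts.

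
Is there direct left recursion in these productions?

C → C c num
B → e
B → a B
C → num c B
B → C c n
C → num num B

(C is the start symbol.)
Yes, C is left-recursive

C → C c num: LEFT RECURSIVE (starts with C)
B → e: starts with e
B → a B: starts with a
C → num c B: starts with num
B → C c n: starts with C
C → num num B: starts with num

The grammar has direct left recursion on: C.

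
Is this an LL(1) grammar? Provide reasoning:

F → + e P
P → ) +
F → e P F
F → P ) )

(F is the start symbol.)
A grammar is LL(1) if for each non-terminal N with multiple productions, the predict sets of those productions are pairwise disjoint, where PREDICT(N → α) = (FIRST(α) \ {ε}) ∪ (FOLLOW(N) if α ⇒* ε).

Relevant sets:
  FIRST(P) = { ')' }

For F:
  PREDICT(F → '+' e P) = { '+' }
  PREDICT(F → e P F) = { 'e' }
  PREDICT(F → P ')' ')') = { ')' }
P has a single production, so nothing to check there.

All predict sets are disjoint. The grammar IS LL(1).

Answer: Yes, the grammar is LL(1).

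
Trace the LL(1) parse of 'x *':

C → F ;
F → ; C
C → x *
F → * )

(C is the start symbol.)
LL(1) parsing maintains a stack (initially the start symbol over $) and the input. At each step: if the stack top is a terminal, match it against the current input token; if it is a non-terminal N, replace it with the RHS of M[N, lookahead] (the unique production whose predict set contains the lookahead).

Stack is shown with the top on the left.

Stack  Input  Action
--------------------
C $    x * $  output C → x *
x * $  x * $  match 'x'
* $    * $    match '*'
$      $      accept

The string is accepted.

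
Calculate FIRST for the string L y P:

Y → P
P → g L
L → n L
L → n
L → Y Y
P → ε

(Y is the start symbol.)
{ 'g', 'n', 'y' }

FIRST sets of the non-terminals involved (from the grammar, by fixed-point iteration):
  FIRST(L) = { 'g', 'n', ε }

To compute FIRST(L y P), process the symbols left to right:
Symbol L is a non-terminal. Add FIRST(L) \ {ε} = { 'g', 'n' }
L is nullable (ε ∈ FIRST(L)), continue to the next symbol.
Symbol y is a terminal. Add 'y' and stop.
FIRST(L y P) = { 'g', 'n', 'y' }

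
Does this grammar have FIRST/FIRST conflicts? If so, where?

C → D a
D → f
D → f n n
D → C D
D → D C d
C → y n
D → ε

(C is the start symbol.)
Yes. C → D a / C → y n on { 'y' }; D → f / D → f n n on { 'f' }; D → f / D → C D on { 'f' }; D → f / D → D C d on { 'f' }; D → f n n / D → C D on { 'f' }; D → f n n / D → D C d on { 'f' }; D → C D / D → D C d on { 'a', 'f', 'y' }

FIRST sets of the non-terminals at (or reachable through a nullable prefix from) the front of some alternative:
  FIRST(D) = { 'a', 'f', 'y', ε }
  FIRST(C) = { 'a', 'f', 'y' }

Productions for C:
  C → D a: FIRST = { 'a', 'f', 'y' }
  C → y n: FIRST = { 'y' }
Productions for D:
  D → f: FIRST = { 'f' }
  D → f n n: FIRST = { 'f' }
  D → C D: FIRST = { 'a', 'f', 'y' }
  D → D C d: FIRST = { 'a', 'f', 'y' }
  D → ε: FIRST = { ε }

Conflict for C: C → D a and C → y n
  Overlap: { 'y' }
Conflict for D: D → f and D → f n n
  Overlap: { 'f' }
Conflict for D: D → f and D → C D
  Overlap: { 'f' }
Conflict for D: D → f and D → D C d
  Overlap: { 'f' }
Conflict for D: D → f n n and D → C D
  Overlap: { 'f' }
Conflict for D: D → f n n and D → D C d
  Overlap: { 'f' }
Conflict for D: D → C D and D → D C d
  Overlap: { 'a', 'f', 'y' }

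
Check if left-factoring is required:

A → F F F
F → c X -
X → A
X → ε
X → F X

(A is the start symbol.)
Left-factoring is needed when two productions for the same non-terminal
share a common prefix on the right-hand side.

Productions for X:
  X → A
  X → ε
  X → F X

No common prefixes found.

Answer: No, left-factoring is not needed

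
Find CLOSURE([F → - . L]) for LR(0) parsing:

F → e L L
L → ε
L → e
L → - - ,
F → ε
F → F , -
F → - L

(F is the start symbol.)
To compute CLOSURE, for each item [A → α.Bβ] where B is a non-terminal, add [B → .γ] for all productions B → γ; repeat for the newly added items until nothing changes.

Start with: [F → - . L]
  [F → - . L] has the dot before L: add [L → .], [L → . e], [L → . - - ,]
No further items can be added.

CLOSURE = { [F → - . L], [L → . - - ,], [L → . e], [L → .] }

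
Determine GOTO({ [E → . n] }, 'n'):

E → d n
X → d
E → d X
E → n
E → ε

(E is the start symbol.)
GOTO(I, 'n') = CLOSURE({ [A → αX.β] : [A → α.Xβ] ∈ I, X = 'n' })

Items with dot before 'n', with the dot advanced:
  [E → . n] → [E → n .]
Closure adds nothing (no advanced item has the dot before a non-terminal).

GOTO = { [E → n .] }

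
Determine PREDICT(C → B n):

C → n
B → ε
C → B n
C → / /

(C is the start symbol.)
PREDICT(C → B n) = (FIRST(RHS) \ {ε}) ∪ (FOLLOW(C) if ε ∈ FIRST(RHS), i.e. RHS ⇒* ε)
FIRST(B) = { ε }
FIRST(B n) = { 'n' }
ε ∉ FIRST(B n), so FOLLOW(C) is not added.
PREDICT(C → B n) = { 'n' }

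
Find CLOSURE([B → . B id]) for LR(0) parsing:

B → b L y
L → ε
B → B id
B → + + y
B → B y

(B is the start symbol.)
{ [B → . + + y], [B → . B id], [B → . B y], [B → . b L y] }

To compute CLOSURE, for each item [A → α.Bβ] where B is a non-terminal, add [B → .γ] for all productions B → γ; repeat for the newly added items until nothing changes.

Start with: [B → . B id]
  [B → . B id] has the dot before B: add [B → . b L y], [B → . + + y], [B → . B y]
No further items can be added.

CLOSURE = { [B → . + + y], [B → . B id], [B → . B y], [B → . b L y] }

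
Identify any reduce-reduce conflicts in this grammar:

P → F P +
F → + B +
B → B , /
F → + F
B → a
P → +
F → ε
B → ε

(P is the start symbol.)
A reduce-reduce conflict occurs when an LR(0) state has two complete items [A → α .] and [B → β .] — both call for a reduction, and with no lookahead the parser cannot choose between them.

Augment with P' → P and build the canonical LR(0) collection (I0 = CLOSURE({[P' → . P]}), then GOTO on every symbol after a dot until no new states appear). It has 13 states:
  I0: { [F → . + B +], [F → . + F], [F → .], [P → . +], [P → . F P +], [P' → . P] }  — shift, reduce
  I1: { [B → . B , /], [B → . a], [B → .], [F → + . B +], [F → + . F], [F → . + B +], [F → . + F], [F → .], [P → + .] }  — shift, 3 reduces
  I2: { [F → . + B +], [F → . + F], [F → .], [P → . +], [P → . F P +], [P → F . P +] }  — shift, reduce
  I3: { [P' → P .] }  — accept
  I4: { [P → F P . +] }  — shift
  I5: { [P → F P + .] }  — reduce
  I6: { [B → . B , /], [B → . a], [B → .], [F → + . B +], [F → + . F], [F → . + B +], [F → . + F], [F → .] }  — shift, 2 reduces
  I7: { [B → B . , /], [F → + B . +] }  — shift
  I8: { [F → + F .] }  — reduce
  I9: { [B → a .] }  — reduce
  I10: { [F → + B + .] }  — reduce
  I11: { [B → B , . /] }  — shift
  I12: { [B → B , / .] }  — reduce

I1 contains complete items [B → .], [F → .], [P → + .] — reduce-reduce conflict.
I6 contains complete items [B → .], [F → .] — reduce-reduce conflict.

Answer: Yes — I1: [B → .] vs [F → .]; I6: [B → .] vs [F → .]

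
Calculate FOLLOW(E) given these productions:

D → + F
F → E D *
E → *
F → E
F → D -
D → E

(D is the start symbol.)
To compute FOLLOW(E), find every occurrence of E on a right-hand side N → α E β: add FIRST(β) \ {ε}, and if β is empty or nullable also add FOLLOW(N). Iterate to a fixed point.

In F → E D *: E is followed by D '*', add FIRST(D '*') \ {ε} = { '*', '+' }
In F → E: E is at the end, add FOLLOW(F)
In D → E: E is at the end, add FOLLOW(D)

The FOLLOW sets referred to above (computed the same way, to a fixed point):
  FOLLOW(F) = { $, '*', '-' }
  FOLLOW(D) = { $, '*', '-' }

Taking the union: FOLLOW(E) = { $, '*', '+', '-' }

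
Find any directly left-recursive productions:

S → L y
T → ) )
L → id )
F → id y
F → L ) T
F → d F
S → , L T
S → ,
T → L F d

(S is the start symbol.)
Direct left recursion occurs when N → N α for some non-terminal N (the right-hand side begins with the left-hand side itself).

S → L y: starts with L
T → ) ): starts with ')'
L → id ): starts with id
F → id y: starts with id
F → L ) T: starts with L
F → d F: starts with d
S → , L T: starts with ','
S → ,: starts with ','
T → L F d: starts with L

No direct left recursion found.

Answer: No direct left recursion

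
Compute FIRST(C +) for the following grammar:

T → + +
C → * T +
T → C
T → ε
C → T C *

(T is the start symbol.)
{ '*', '+' }

FIRST sets of the non-terminals involved (from the grammar, by fixed-point iteration):
  FIRST(C) = { '*', '+' }

To compute FIRST(C +), process the symbols left to right:
Symbol C is a non-terminal. Add FIRST(C) \ {ε} = { '*', '+' }
C is not nullable (ε ∉ FIRST(C)), so stop here.
FIRST(C +) = { '*', '+' }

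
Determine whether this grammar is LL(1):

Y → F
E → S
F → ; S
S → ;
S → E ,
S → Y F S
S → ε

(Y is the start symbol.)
No. Predict set conflict for S: { ';' }

A grammar is LL(1) if for each non-terminal N with multiple productions, the predict sets of those productions are pairwise disjoint, where PREDICT(N → α) = (FIRST(α) \ {ε}) ∪ (FOLLOW(N) if α ⇒* ε).

Relevant sets:
  FIRST(E) = { ',', ';', ε }
  FIRST(Y) = { ';' }
  FOLLOW(S) = { $, ',', ';' }

For S:
  PREDICT(S → ';') = { ';' }
  PREDICT(S → E ',') = { ',', ';' }
  PREDICT(S → Y F S) = { ';' }
  PREDICT(S → ε) = { $, ',', ';' }
Y, E, F have a single production, so nothing to check there.

Conflict found: Predict set conflict for S: { ';' }
The grammar is NOT LL(1).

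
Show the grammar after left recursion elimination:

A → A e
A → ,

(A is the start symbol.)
A → , A'
A' → e A'
A' → ε

A is directly left-recursive. The standard transformation for
  A → A α₁ | ... | A α_m | β₁ | ... | β_n
is
  A  → β₁ A' | ... | β_n A'
  A' → α₁ A' | ... | α_m A' | ε

A → , becomes A → , A'
A → A e becomes A' → e A'
Add A' → ε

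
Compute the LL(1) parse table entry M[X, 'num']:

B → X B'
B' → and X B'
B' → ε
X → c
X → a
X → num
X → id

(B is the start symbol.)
X → num

To find M[X, 'num'], we find productions for X where 'num' is in the predict set (PREDICT(N → α) = (FIRST(α) \ {ε}) ∪ (FOLLOW(N) if α ⇒* ε)).

X → c: PREDICT = { 'c' }
X → a: PREDICT = { 'a' }
X → num: PREDICT = { 'num' }
  'num' is in predict set, so this production goes in M[X, 'num']
X → id: PREDICT = { 'id' }

M[X, 'num'] = X → num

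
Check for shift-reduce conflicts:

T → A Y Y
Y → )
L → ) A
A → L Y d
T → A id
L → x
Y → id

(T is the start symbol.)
No shift-reduce conflicts

A shift-reduce conflict occurs when an LR(0) state has both:
  - a complete (reduce) item [A → α .] (dot at the end), and
  - a shift item [B → β . c γ] (dot before a terminal).

Augment with T' → T and build the canonical LR(0) collection (I0 = CLOSURE({[T' → . T]}), then GOTO on every symbol after a dot until no new states appear). It has 14 states:
  I0: { [A → . L Y d], [L → . ) A], [L → . x], [T → . A Y Y], [T → . A id], [T' → . T] }  — shift
  I1: { [A → . L Y d], [L → ) . A], [L → . ) A], [L → . x] }  — shift
  I2: { [T → A . Y Y], [T → A . id], [Y → . )], [Y → . id] }  — shift
  I3: { [A → L . Y d], [Y → . )], [Y → . id] }  — shift
  I4: { [T' → T .] }  — accept
  I5: { [L → x .] }  — reduce
  I6: { [Y → ) .] }  — reduce
  I7: { [A → L Y . d] }  — shift
  I8: { [Y → id .] }  — reduce
  I9: { [A → L Y d .] }  — reduce
  I10: { [T → A Y . Y], [Y → . )], [Y → . id] }  — shift
  I11: { [T → A id .], [Y → id .] }  — 2 reduces
  I12: { [T → A Y Y .] }  — reduce
  I13: { [L → ) A .] }  — reduce

No state contains both a complete item and a shift item.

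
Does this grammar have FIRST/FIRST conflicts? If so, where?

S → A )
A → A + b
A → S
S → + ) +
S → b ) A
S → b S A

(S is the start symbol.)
FIRST sets of the non-terminals at (or reachable through a nullable prefix from) the front of some alternative:
  FIRST(A) = { '+', 'b' }
  FIRST(S) = { '+', 'b' }

Productions for S:
  S → A ): FIRST = { '+', 'b' }
  S → + ) +: FIRST = { '+' }
  S → b ) A: FIRST = { 'b' }
  S → b S A: FIRST = { 'b' }
Productions for A:
  A → A + b: FIRST = { '+', 'b' }
  A → S: FIRST = { '+', 'b' }

Conflict for S: S → A ) and S → + ) +
  Overlap: { '+' }
Conflict for S: S → A ) and S → b ) A
  Overlap: { 'b' }
Conflict for S: S → A ) and S → b S A
  Overlap: { 'b' }
Conflict for S: S → b ) A and S → b S A
  Overlap: { 'b' }
Conflict for A: A → A + b and A → S
  Overlap: { '+', 'b' }

Answer: Yes. S → A ')' / S → '+' ')' '+' on { '+' }; S → A ')' / S → b ')' A on { 'b' }; S → A ')' / S → b S A on { 'b' }; S → b ')' A / S → b S A on { 'b' }; A → A '+' b / A → S on { '+', 'b' }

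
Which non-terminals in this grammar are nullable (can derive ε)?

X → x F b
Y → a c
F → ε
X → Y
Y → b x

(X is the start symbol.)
{ 'F' }

A non-terminal is nullable if it can derive ε (the empty string): either it has an ε-production, or it has a production whose right-hand side consists entirely of nullable non-terminals.

ε-productions: F → ε
So F is immediately nullable.
No further non-terminal can be added: every production for the remaining non-terminals contains a terminal or a non-nullable non-terminal.
Nullable = { 'F' }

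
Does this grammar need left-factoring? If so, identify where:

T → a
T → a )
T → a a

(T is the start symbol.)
Yes, T has productions with common prefix 'a'

Left-factoring is needed when two productions for the same non-terminal
share a common prefix on the right-hand side.

Productions for T:
  T → a
  T → a )
  T → a a

Found common prefix 'a' in productions for T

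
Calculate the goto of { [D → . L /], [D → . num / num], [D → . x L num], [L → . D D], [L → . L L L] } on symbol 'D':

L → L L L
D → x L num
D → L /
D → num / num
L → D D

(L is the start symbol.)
{ [D → . L /], [D → . num / num], [D → . x L num], [L → . D D], [L → . L L L], [L → D . D] }

GOTO(I, 'D') = CLOSURE({ [A → αX.β] : [A → α.Xβ] ∈ I, X = 'D' })

Items with dot before 'D', with the dot advanced:
  [L → . D D] → [L → D . D]
Closure of the advanced items:
  [L → D . D] has the dot before D: add [D → . x L num], [D → . L /], [D → . num / num]
  [D → . L /] has the dot before L: add [L → . L L L], [L → . D D]

GOTO = { [D → . L /], [D → . num / num], [D → . x L num], [L → . D D], [L → . L L L], [L → D . D] }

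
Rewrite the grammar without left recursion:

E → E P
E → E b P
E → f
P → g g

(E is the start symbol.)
E → f E'
E' → P E'
E' → b P E'
E' → ε
P → g g

E is directly left-recursive. The standard transformation for
  A → A α₁ | ... | A α_m | β₁ | ... | β_n
is
  A  → β₁ A' | ... | β_n A'
  A' → α₁ A' | ... | α_m A' | ε

E → f becomes E → f E'
E → E P becomes E' → P E'
E → E b P becomes E' → b P E'
Add E' → ε

Productions for other non-terminals are unchanged:
  P → g g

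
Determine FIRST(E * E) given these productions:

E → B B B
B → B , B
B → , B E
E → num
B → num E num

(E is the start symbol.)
{ ',', 'num' }

FIRST sets of the non-terminals involved (from the grammar, by fixed-point iteration):
  FIRST(E) = { ',', 'num' }

To compute FIRST(E * E), process the symbols left to right:
Symbol E is a non-terminal. Add FIRST(E) \ {ε} = { ',', 'num' }
E is not nullable (ε ∉ FIRST(E)), so stop here.
FIRST(E * E) = { ',', 'num' }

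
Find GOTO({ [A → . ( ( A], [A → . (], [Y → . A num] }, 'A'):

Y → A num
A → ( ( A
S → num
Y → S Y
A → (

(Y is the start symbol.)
{ [Y → A . num] }

GOTO(I, 'A') = CLOSURE({ [A → αX.β] : [A → α.Xβ] ∈ I, X = 'A' })

Items with dot before 'A', with the dot advanced:
  [Y → . A num] → [Y → A . num]
Closure adds nothing (no advanced item has the dot before a non-terminal).

GOTO = { [Y → A . num] }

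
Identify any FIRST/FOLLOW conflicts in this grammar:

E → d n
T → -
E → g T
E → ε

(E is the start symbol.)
No FIRST/FOLLOW conflicts.

Nullable non-terminals: E.

E: nullable alternative(s) E → ε; FOLLOW(E) = { $ }
  E → d n: FIRST \ {ε} = { 'd' } — disjoint from FOLLOW(E)
  E → g T: FIRST \ {ε} = { 'g' } — disjoint from FOLLOW(E)
  E → ε: FIRST \ {ε} = { } — this is the only nullable alternative, skip

T has no nullable alternative, so no FIRST/FOLLOW check is needed there.

No FIRST/FOLLOW conflicts found.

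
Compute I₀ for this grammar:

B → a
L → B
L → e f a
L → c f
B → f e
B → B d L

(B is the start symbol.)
First, augment the grammar with B' → B
I₀ = CLOSURE({ [B' → . B] }):
  [B' → . B] has the dot before B: add [B → . a], [B → . f e], [B → . B d L]
No further items can be added.

I₀ = { [B → . B d L], [B → . a], [B → . f e], [B' → . B] }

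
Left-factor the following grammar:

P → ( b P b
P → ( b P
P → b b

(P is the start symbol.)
Left-factoring transforms A → αβ₁ | αβ₂ into A → αA' and A' → β₁ | β₂
(α is the longest common prefix among the alternatives). Repeat until
no nonterminal has two alternatives with a common prefix.

Round 1: P has alternatives sharing prefix '( b P'. Introduce P': P → ( b P P'
  Add: P' → b
  Add: P' → ε

No remaining common prefixes — done.

Resulting grammar:
P → ( b P P'
P' → b
P' → ε
P → b b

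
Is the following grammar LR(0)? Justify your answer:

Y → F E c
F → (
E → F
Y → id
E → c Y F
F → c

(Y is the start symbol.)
No. Shift-reduce conflict between [F → c .] and [F → . (]

A grammar is LR(0) if no state in the canonical LR(0) collection has:
  - both a shift item (dot before a terminal) and a complete item (shift-reduce conflict), or
  - two or more complete items (reduce-reduce conflict; the accept item [Y' → Y .] counts as a complete item here).

Augment with Y' → Y and build the canonical LR(0) collection (I0 = CLOSURE({[Y' → . Y]}), then GOTO on every symbol after a dot until no new states appear). It has 12 states:
  I0: { [F → . (], [F → . c], [Y → . F E c], [Y → . id], [Y' → . Y] }  — shift
  I1: { [F → ( .] }  — reduce
  I2: { [E → . F], [E → . c Y F], [F → . (], [F → . c], [Y → F . E c] }  — shift
  I3: { [Y' → Y .] }  — accept
  I4: { [F → c .] }  — reduce
  I5: { [Y → id .] }  — reduce
  I6: { [Y → F E . c] }  — shift
  I7: { [E → F .] }  — reduce
  I8: { [E → c . Y F], [F → . (], [F → . c], [F → c .], [Y → . F E c], [Y → . id] }  — shift, reduce
  I9: { [E → c Y . F], [F → . (], [F → . c] }  — shift
  I10: { [E → c Y F .] }  — reduce
  I11: { [Y → F E c .] }  — reduce

Conflict in state I8:
  Shift-reduce conflict between [F → c .] and [F → . (]
So the grammar is NOT LR(0).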